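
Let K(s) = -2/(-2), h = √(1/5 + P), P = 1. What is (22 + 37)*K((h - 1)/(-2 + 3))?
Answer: 59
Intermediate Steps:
h = √30/5 (h = √(1/5 + 1) = √(⅕ + 1) = √(6/5) = √30/5 ≈ 1.0954)
K(s) = 1 (K(s) = -2*(-½) = 1)
(22 + 37)*K((h - 1)/(-2 + 3)) = (22 + 37)*1 = 59*1 = 59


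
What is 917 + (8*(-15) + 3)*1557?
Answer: -181252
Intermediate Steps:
917 + (8*(-15) + 3)*1557 = 917 + (-120 + 3)*1557 = 917 - 117*1557 = 917 - 182169 = -181252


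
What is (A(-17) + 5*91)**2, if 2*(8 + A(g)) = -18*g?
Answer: 360000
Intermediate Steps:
A(g) = -8 - 9*g (A(g) = -8 + (-18*g)/2 = -8 - 9*g)
(A(-17) + 5*91)**2 = ((-8 - 9*(-17)) + 5*91)**2 = ((-8 + 153) + 455)**2 = (145 + 455)**2 = 600**2 = 360000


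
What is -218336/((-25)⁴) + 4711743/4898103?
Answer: 257030797589/637773828125 ≈ 0.40301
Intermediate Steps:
-218336/((-25)⁴) + 4711743/4898103 = -218336/390625 + 4711743*(1/4898103) = -218336*1/390625 + 1570581/1632701 = -218336/390625 + 1570581/1632701 = 257030797589/637773828125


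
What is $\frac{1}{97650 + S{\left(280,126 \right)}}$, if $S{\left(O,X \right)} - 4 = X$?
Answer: $\frac{1}{97780} \approx 1.0227 \cdot 10^{-5}$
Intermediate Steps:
$S{\left(O,X \right)} = 4 + X$
$\frac{1}{97650 + S{\left(280,126 \right)}} = \frac{1}{97650 + \left(4 + 126\right)} = \frac{1}{97650 + 130} = \frac{1}{97780}$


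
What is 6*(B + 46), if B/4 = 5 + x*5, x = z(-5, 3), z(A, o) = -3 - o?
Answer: -324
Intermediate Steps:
x = -6 (x = -3 - 1*3 = -3 - 3 = -6)
B = -100 (B = 4*(5 - 6*5) = 4*(5 - 30) = 4*(-25) = -100)
6*(B + 46) = 6*(-100 + 46) = 6*(-54) = -324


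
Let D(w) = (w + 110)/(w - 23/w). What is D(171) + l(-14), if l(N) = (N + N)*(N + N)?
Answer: 22954963/29218 ≈ 785.64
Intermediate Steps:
l(N) = 4*N² (l(N) = (2*N)*(2*N) = 4*N²)
D(w) = (110 + w)/(w - 23/w)
D(171) + l(-14) = 171*(110 + 171)/(-23 + 171²) + 4*(-14)² = 171*281/(-23 + 29241) + 4*196 = 171*281/29218 + 784 = 171*(1/29218)*281 + 784 = 48051/29218 + 784 = 22954963/29218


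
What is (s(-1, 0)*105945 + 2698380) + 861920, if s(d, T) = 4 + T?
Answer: 3984080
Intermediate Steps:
(s(-1, 0)*105945 + 2698380) + 861920 = ((4 + 0)*105945 + 2698380) + 861920 = (4*105945 + 2698380) + 861920 = (423780 + 2698380) + 861920 = 3122160 + 861920 = 3984080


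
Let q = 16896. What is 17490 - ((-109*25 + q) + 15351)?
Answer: -12032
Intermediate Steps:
17490 - ((-109*25 + q) + 15351) = 17490 - ((-109*25 + 16896) + 15351) = 17490 - ((-2725 + 16896) + 15351) = 17490 - (14171 + 15351) = 17490 - 1*29522 = 17490 - 29522 = -12032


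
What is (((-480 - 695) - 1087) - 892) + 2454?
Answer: -700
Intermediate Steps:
(((-480 - 695) - 1087) - 892) + 2454 = ((-1175 - 1087) - 892) + 2454 = (-2262 - 892) + 2454 = -3154 + 2454 = -700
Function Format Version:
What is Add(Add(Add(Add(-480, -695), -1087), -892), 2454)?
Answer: -700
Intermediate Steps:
Add(Add(Add(Add(-480, -695), -1087), -892), 2454) = Add(Add(Add(-1175, -1087), -892), 2454) = Add(Add(-2262, -892), 2454) = Add(-3154, 2454) = -700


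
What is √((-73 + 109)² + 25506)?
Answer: 3*√2978 ≈ 163.71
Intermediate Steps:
√((-73 + 109)² + 25506) = √(36² + 25506) = √(1296 + 25506) = √26802 = 3*√2978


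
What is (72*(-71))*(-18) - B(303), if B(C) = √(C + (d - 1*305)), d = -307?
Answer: 92016 - I*√309 ≈ 92016.0 - 17.578*I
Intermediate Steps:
B(C) = √(-612 + C) (B(C) = √(C + (-307 - 1*305)) = √(C + (-307 - 305)) = √(C - 612) = √(-612 + C))
(72*(-71))*(-18) - B(303) = (72*(-71))*(-18) - √(-612 + 303) = -5112*(-18) - √(-309) = 92016 - I*√309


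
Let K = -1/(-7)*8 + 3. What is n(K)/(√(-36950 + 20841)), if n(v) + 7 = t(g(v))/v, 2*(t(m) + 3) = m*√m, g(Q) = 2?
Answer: 7*I*√16109*(32 - √2)/467161 ≈ 0.058168*I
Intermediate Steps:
t(m) = -3 + m^(3/2)/2 (t(m) = -3 + (m*√m)/2 = -3 + m^(3/2)/2)
K = 29/7 (K = -1*(-⅐)*8 + 3 = (⅐)*8 + 3 = 8/7 + 3 = 29/7 ≈ 4.1429)
n(v) = -7 + (-3 + √2)/v (n(v) = -7 + (-3 + 2^(3/2)/2)/v = -7 + (-3 + (2*√2)/2)/v = -7 + (-3 + √2)/v)
n(K)/(√(-36950 + 20841)) = ((-3 + √2 - 7*29/7)/(29/7))/(√(-36950 + 20841)) = (7*(-3 + √2 - 29)/29)/(√(-16109)) = (7*(-32 + √2)/29)/((I*√16109)) = (-224/29 + 7*√2/29)*(-I*√16109/16109) = -I*√16109*(-224/29 + 7*√2/29)/16109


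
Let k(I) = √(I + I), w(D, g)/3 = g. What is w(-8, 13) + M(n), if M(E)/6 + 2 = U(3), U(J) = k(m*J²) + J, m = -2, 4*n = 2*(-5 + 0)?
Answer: 45 + 36*I ≈ 45.0 + 36.0*I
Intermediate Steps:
n = -5/2 (n = (2*(-5 + 0))/4 = (2*(-5))/4 = (¼)*(-10) = -5/2 ≈ -2.5000)
w(D, g) = 3*g
k(I) = √2*√I (k(I) = √(2*I) = √2*√I)
U(J) = J + 2*√(-J²) (U(J) = √2*√(-2*J²) + J = √2*(√2*√(-J²)) + J = 2*√(-J²) + J = J + 2*√(-J²))
M(E) = 6 + 36*I (M(E) = -12 + 6*(3 + 2*√(-1*3²)) = -12 + 6*(3 + 2*√(-1*9)) = -12 + 6*(3 + 2*√(-9)) = -12 + 6*(3 + 2*(3*I)) = -12 + 6*(3 + 6*I) = -12 + (18 + 36*I) = 6 + 36*I)
w(-8, 13) + M(n) = 3*13 + (6 + 36*I) = 39 + (6 + 36*I) = 45 + 36*I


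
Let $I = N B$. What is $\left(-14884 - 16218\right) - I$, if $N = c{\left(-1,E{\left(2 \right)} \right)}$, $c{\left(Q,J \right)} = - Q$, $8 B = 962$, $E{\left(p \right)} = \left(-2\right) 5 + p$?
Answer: $- \frac{124889}{4} \approx -31222.0$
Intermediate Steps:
$E{\left(p \right)} = -10 + p$
$B = \frac{481}{4}$ ($B = \frac{1}{8} \cdot 962 = \frac{481}{4} \approx 120.25$)
$N = 1$ ($N = \left(-1\right) \left(-1\right) = 1$)
$I = \frac{481}{4}$ ($I = 1 \cdot \frac{481}{4} = \frac{481}{4} \approx 120.25$)
$\left(-14884 - 16218\right) - I = \left(-14884 - 16218\right) - \frac{481}{4} = -31102 - \frac{481}{4} = - \frac{124889}{4}$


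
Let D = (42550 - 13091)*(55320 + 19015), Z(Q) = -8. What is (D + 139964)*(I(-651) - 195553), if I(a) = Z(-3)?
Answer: -428273647977969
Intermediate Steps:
I(a) = -8
D = 2189834765 (D = 29459*74335 = 2189834765)
(D + 139964)*(I(-651) - 195553) = (2189834765 + 139964)*(-8 - 195553) = 2189974729*(-195561) = -428273647977969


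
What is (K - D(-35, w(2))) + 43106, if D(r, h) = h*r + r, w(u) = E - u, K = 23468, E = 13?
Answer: 66994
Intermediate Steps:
w(u) = 13 - u
D(r, h) = r + h*r
(K - D(-35, w(2))) + 43106 = (23468 - (-35)*(1 + (13 - 1*2))) + 43106 = (23468 - (-35)*(1 + (13 - 2))) + 43106 = (23468 - (-35)*(1 + 11)) + 43106 = (23468 - (-35)*12) + 43106 = (23468 - 1*(-420)) + 43106 = (23468 + 420) + 43106 = 23888 + 43106 = 66994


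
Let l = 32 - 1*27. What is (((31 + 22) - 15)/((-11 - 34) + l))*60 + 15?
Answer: -42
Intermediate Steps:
l = 5 (l = 32 - 27 = 5)
(((31 + 22) - 15)/((-11 - 34) + l))*60 + 15 = (((31 + 22) - 15)/((-11 - 34) + 5))*60 + 15 = ((53 - 15)/(-45 + 5))*60 + 15 = (38/(-40))*60 + 15 = (38*(-1/40))*60 + 15 = -19/20*60 + 15 = -57 + 15 = -42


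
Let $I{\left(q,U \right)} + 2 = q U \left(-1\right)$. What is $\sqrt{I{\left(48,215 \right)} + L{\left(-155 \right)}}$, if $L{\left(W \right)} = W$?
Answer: $i \sqrt{10477} \approx 102.36 i$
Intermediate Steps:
$I{\left(q,U \right)} = -2 - U q$ ($I{\left(q,U \right)} = -2 + q U \left(-1\right) = -2 + U q \left(-1\right) = -2 - U q$)
$\sqrt{I{\left(48,215 \right)} + L{\left(-155 \right)}} = \sqrt{\left(-2 - 215 \cdot 48\right) - 155} = \sqrt{\left(-2 - 10320\right) - 155} = \sqrt{-10322 - 155} = \sqrt{-10477} = i \sqrt{10477}$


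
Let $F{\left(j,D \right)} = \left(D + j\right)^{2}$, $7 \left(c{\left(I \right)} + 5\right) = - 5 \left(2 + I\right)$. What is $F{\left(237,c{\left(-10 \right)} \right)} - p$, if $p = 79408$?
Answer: $- \frac{1122096}{49} \approx -22900.0$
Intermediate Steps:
$c{\left(I \right)} = - \frac{45}{7} - \frac{5 I}{7}$ ($c{\left(I \right)} = -5 + \frac{\left(-5\right) \left(2 + I\right)}{7} = -5 + \frac{-10 - 5 I}{7} = -5 - \left(\frac{10}{7} + \frac{5 I}{7}\right) = - \frac{45}{7} - \frac{5 I}{7}$)
$F{\left(237,c{\left(-10 \right)} \right)} - p = \left(\left(- \frac{45}{7} - - \frac{50}{7}\right) + 237\right)^{2} - 79408 = \left(\left(- \frac{45}{7} + \frac{50}{7}\right) + 237\right)^{2} - 79408 = \left(\frac{5}{7} + 237\right)^{2} - 79408 = \left(\frac{1664}{7}\right)^{2} - 79408 = \frac{2768896}{49} - 79408 = - \frac{1122096}{49}$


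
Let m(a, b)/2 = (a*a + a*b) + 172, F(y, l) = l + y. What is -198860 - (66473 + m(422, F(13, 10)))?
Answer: -641257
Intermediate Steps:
m(a, b) = 344 + 2*a**2 + 2*a*b (m(a, b) = 2*((a*a + a*b) + 172) = 2*((a**2 + a*b) + 172) = 2*(172 + a**2 + a*b) = 344 + 2*a**2 + 2*a*b)
-198860 - (66473 + m(422, F(13, 10))) = -198860 - (66473 + (344 + 2*422**2 + 2*422*(10 + 13))) = -198860 - (66473 + (344 + 2*178084 + 2*422*23)) = -198860 - (66473 + (344 + 356168 + 19412)) = -198860 - (66473 + 375924) = -198860 - 1*442397 = -198860 - 442397 = -641257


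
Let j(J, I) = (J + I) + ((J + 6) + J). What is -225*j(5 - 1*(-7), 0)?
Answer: -9450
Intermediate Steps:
j(J, I) = 6 + I + 3*J (j(J, I) = (I + J) + ((6 + J) + J) = (I + J) + (6 + 2*J) = 6 + I + 3*J)
-225*j(5 - 1*(-7), 0) = -225*(6 + 0 + 3*(5 - 1*(-7))) = -225*(6 + 0 + 3*(5 + 7)) = -225*(6 + 0 + 3*12) = -225*(6 + 0 + 36) = -225*42 = -9450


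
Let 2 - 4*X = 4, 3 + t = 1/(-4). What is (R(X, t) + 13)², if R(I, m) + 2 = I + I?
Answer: 100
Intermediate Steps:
t = -13/4 (t = -3 + 1/(-4) = -3 - ¼ = -13/4 ≈ -3.2500)
X = -½ (X = ½ - ¼*4 = ½ - 1 = -½ ≈ -0.50000)
R(I, m) = -2 + 2*I (R(I, m) = -2 + (I + I) = -2 + 2*I)
(R(X, t) + 13)² = ((-2 + 2*(-½)) + 13)² = ((-2 - 1) + 13)² = (-3 + 13)² = 10² = 100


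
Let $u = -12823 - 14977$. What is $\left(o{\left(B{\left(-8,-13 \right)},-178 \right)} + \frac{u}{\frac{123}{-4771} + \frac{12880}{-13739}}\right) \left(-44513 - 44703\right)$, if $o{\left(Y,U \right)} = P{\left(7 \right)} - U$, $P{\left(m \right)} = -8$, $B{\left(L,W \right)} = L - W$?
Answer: $- \frac{163532003926544640}{63140377} \approx -2.59 \cdot 10^{9}$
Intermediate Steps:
$u = -27800$ ($u = -12823 - 14977 = -27800$)
$o{\left(Y,U \right)} = -8 - U$
$\left(o{\left(B{\left(-8,-13 \right)},-178 \right)} + \frac{u}{\frac{123}{-4771} + \frac{12880}{-13739}}\right) \left(-44513 - 44703\right) = \left(\left(-8 - -178\right) - \frac{27800}{\frac{123}{-4771} + \frac{12880}{-13739}}\right) \left(-44513 - 44703\right) = \left(\left(-8 + 178\right) - \frac{27800}{123 \left(- \frac{1}{4771}\right) + 12880 \left(- \frac{1}{13739}\right)}\right) \left(-89216\right) = \left(170 - \frac{27800}{- \frac{123}{4771} - \frac{12880}{13739}}\right) \left(-89216\right) = \left(170 - \frac{27800}{- \frac{63140377}{65548769}}\right) \left(-89216\right) = \left(170 - - \frac{1822255778200}{63140377}\right) \left(-89216\right) = \left(170 + \frac{1822255778200}{63140377}\right) \left(-89216\right) = \frac{1832989642290}{63140377} \left(-89216\right) = - \frac{163532003926544640}{63140377}$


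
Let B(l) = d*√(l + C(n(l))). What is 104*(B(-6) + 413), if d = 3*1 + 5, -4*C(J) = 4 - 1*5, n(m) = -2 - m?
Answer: 42952 + 416*I*√23 ≈ 42952.0 + 1995.1*I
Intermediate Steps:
C(J) = ¼ (C(J) = -(4 - 1*5)/4 = -(4 - 5)/4 = -¼*(-1) = ¼)
d = 8 (d = 3 + 5 = 8)
B(l) = 8*√(¼ + l) (B(l) = 8*√(l + ¼) = 8*√(¼ + l))
104*(B(-6) + 413) = 104*(4*√(1 + 4*(-6)) + 413) = 104*(4*√(1 - 24) + 413) = 104*(4*√(-23) + 413) = 104*(4*(I*√23) + 413) = 104*(4*I*√23 + 413) = 104*(413 + 4*I*√23) = 42952 + 416*I*√23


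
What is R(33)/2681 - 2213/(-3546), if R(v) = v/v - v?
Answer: 5819581/9506826 ≈ 0.61215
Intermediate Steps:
R(v) = 1 - v
R(33)/2681 - 2213/(-3546) = (1 - 1*33)/2681 - 2213/(-3546) = (1 - 33)*(1/2681) - 2213*(-1/3546) = -32*1/2681 + 2213/3546 = -32/2681 + 2213/3546 = 5819581/9506826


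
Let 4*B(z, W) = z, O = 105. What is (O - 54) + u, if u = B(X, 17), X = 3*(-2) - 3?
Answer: 195/4 ≈ 48.750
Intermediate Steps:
X = -9 (X = -6 - 3 = -9)
B(z, W) = z/4
u = -9/4 (u = (¼)*(-9) = -9/4 ≈ -2.2500)
(O - 54) + u = (105 - 54) - 9/4 = 51 - 9/4 = 195/4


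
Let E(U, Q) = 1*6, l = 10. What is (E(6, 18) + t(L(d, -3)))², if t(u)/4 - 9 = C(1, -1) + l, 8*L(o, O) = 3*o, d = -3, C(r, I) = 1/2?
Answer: 7056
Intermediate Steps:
C(r, I) = ½
L(o, O) = 3*o/8 (L(o, O) = (3*o)/8 = 3*o/8)
E(U, Q) = 6
t(u) = 78 (t(u) = 36 + 4*(½ + 10) = 36 + 4*(21/2) = 36 + 42 = 78)
(E(6, 18) + t(L(d, -3)))² = (6 + 78)² = 84² = 7056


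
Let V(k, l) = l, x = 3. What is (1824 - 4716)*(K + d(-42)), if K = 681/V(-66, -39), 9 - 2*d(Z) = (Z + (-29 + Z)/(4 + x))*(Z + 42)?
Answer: 487302/13 ≈ 37485.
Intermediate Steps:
d(Z) = 9/2 - (42 + Z)*(-29/7 + 8*Z/7)/2 (d(Z) = 9/2 - (Z + (-29 + Z)/(4 + 3))*(Z + 42)/2 = 9/2 - (Z + (-29 + Z)/7)*(42 + Z)/2 = 9/2 - (Z + (-29 + Z)*(⅐))*(42 + Z)/2 = 9/2 - (Z + (-29/7 + Z/7))*(42 + Z)/2 = 9/2 - (-29/7 + 8*Z/7)*(42 + Z)/2 = 9/2 - (42 + Z)*(-29/7 + 8*Z/7)/2)
K = -227/13 (K = 681/(-39) = 681*(-1/39) = -227/13 ≈ -17.462)
(1824 - 4716)*(K + d(-42)) = (1824 - 4716)*(-227/13 + (183/2 - 307/14*(-42) - 4/7*(-42)²)) = -2892*(-227/13 + (183/2 + 921 - 4/7*1764)) = -2892*(-227/13 + (183/2 + 921 - 1008)) = -2892*(-227/13 + 9/2) = -2892*(-337/26) = 487302/13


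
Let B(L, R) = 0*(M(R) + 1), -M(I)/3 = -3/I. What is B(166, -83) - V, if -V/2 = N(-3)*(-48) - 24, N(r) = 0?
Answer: -48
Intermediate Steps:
M(I) = 9/I (M(I) = -(-9)/I = 9/I)
V = 48 (V = -2*(0*(-48) - 24) = -2*(0 - 24) = -2*(-24) = 48)
B(L, R) = 0 (B(L, R) = 0*(9/R + 1) = 0*(1 + 9/R) = 0)
B(166, -83) - V = 0 - 1*48 = 0 - 48 = -48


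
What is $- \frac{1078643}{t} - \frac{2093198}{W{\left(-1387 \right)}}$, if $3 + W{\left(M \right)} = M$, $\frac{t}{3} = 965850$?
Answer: $\frac{606364655113}{402759450} \approx 1505.5$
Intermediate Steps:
$t = 2897550$ ($t = 3 \cdot 965850 = 2897550$)
$W{\left(M \right)} = -3 + M$
$- \frac{1078643}{t} - \frac{2093198}{W{\left(-1387 \right)}} = - \frac{1078643}{2897550} - \frac{2093198}{-3 - 1387} = \left(-1078643\right) \frac{1}{2897550} - \frac{2093198}{-1390} = - \frac{1078643}{2897550} - - \frac{1046599}{695} = - \frac{1078643}{2897550} + \frac{1046599}{695} = \frac{606364655113}{402759450}$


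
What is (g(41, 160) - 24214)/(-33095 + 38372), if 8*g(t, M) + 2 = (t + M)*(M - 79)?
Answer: -177433/42216 ≈ -4.2030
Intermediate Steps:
g(t, M) = -¼ + (-79 + M)*(M + t)/8 (g(t, M) = -¼ + ((t + M)*(M - 79))/8 = -¼ + ((M + t)*(-79 + M))/8 = -¼ + ((-79 + M)*(M + t))/8 = -¼ + (-79 + M)*(M + t)/8)
(g(41, 160) - 24214)/(-33095 + 38372) = ((-¼ - 79/8*160 - 79/8*41 + (⅛)*160² + (⅛)*160*41) - 24214)/(-33095 + 38372) = ((-¼ - 1580 - 3239/8 + (⅛)*25600 + 820) - 24214)/5277 = ((-¼ - 1580 - 3239/8 + 3200 + 820) - 24214)*(1/5277) = (16279/8 - 24214)*(1/5277) = -177433/8*1/5277 = -177433/42216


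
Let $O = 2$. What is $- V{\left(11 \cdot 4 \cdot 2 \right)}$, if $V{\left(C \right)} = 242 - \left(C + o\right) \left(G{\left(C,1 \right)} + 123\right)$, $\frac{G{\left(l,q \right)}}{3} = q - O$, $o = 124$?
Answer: $25198$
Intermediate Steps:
$G{\left(l,q \right)} = -6 + 3 q$ ($G{\left(l,q \right)} = 3 \left(q - 2\right) = 3 \left(-2 + q\right) = -6 + 3 q$)
$V{\left(C \right)} = -14638 - 120 C$ ($V{\left(C \right)} = 242 - \left(C + 124\right) \left(\left(-6 + 3 \cdot 1\right) + 123\right) = 242 - \left(124 + C\right) \left(\left(-6 + 3\right) + 123\right) = 242 - \left(124 + C\right) \left(-3 + 123\right) = 242 - \left(124 + C\right) 120 = 242 - \left(14880 + 120 C\right) = -14638 - 120 C$)
$- V{\left(11 \cdot 4 \cdot 2 \right)} = - (-14638 - 120 \cdot 11 \cdot 4 \cdot 2) = - (-14638 - 120 \cdot 44 \cdot 2) = - (-14638 - 10560) = \left(-1\right) \left(-25198\right) = 25198$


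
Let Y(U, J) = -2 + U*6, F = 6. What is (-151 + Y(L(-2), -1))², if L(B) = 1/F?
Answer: 23104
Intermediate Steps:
L(B) = ⅙ (L(B) = 1/6 = ⅙)
Y(U, J) = -2 + 6*U
(-151 + Y(L(-2), -1))² = (-151 + (-2 + 6*(⅙)))² = (-151 + (-2 + 1))² = (-151 - 1)² = (-152)² = 23104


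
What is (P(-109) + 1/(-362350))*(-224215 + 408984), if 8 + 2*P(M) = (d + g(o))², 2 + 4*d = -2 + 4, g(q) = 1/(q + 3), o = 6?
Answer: -10829339359657/14675175 ≈ -7.3794e+5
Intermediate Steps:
g(q) = 1/(3 + q)
d = 0 (d = -½ + (-2 + 4)/4 = -½ + (¼)*2 = -½ + ½ = 0)
P(M) = -647/162 (P(M) = -4 + (0 + 1/(3 + 6))²/2 = -4 + (0 + 1/9)²/2 = -4 + (0 + ⅑)²/2 = -4 + (⅑)²/2 = -4 + (½)*(1/81) = -4 + 1/162 = -647/162)
(P(-109) + 1/(-362350))*(-224215 + 408984) = (-647/162 + 1/(-362350))*(-224215 + 408984) = (-647/162 - 1/362350)*184769 = -58610153/14675175*184769 = -10829339359657/14675175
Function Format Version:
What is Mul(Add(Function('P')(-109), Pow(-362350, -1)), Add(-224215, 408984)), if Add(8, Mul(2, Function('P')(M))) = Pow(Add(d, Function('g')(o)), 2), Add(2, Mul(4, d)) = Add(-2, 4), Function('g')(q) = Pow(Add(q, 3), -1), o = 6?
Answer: Rational(-10829339359657, 14675175) ≈ -7.3794e+5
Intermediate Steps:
Function('g')(q) = Pow(Add(3, q), -1)
d = 0 (d = Add(Rational(-1, 2), Mul(Rational(1, 4), Add(-2, 4))) = Add(Rational(-1, 2), Mul(Rational(1, 4), 2)) = Add(Rational(-1, 2), Rational(1, 2)) = 0)
Function('P')(M) = Rational(-647, 162) (Function('P')(M) = Add(-4, Mul(Rational(1, 2), Pow(Add(0, Pow(Add(3, 6), -1)), 2))) = Add(-4, Mul(Rational(1, 2), Pow(Add(0, Pow(9, -1)), 2))) = Add(-4, Mul(Rational(1, 2), Pow(Add(0, Rational(1, 9)), 2))) = Add(-4, Mul(Rational(1, 2), Pow(Rational(1, 9), 2))) = Add(-4, Mul(Rational(1, 2), Rational(1, 81))) = Add(-4, Rational(1, 162)) = Rational(-647, 162))
Mul(Add(Function('P')(-109), Pow(-362350, -1)), Add(-224215, 408984)) = Mul(Add(Rational(-647, 162), Pow(-362350, -1)), Add(-224215, 408984)) = Mul(Add(Rational(-647, 162), Rational(-1, 362350)), 184769) = Mul(Rational(-58610153, 14675175), 184769) = Rational(-10829339359657, 14675175)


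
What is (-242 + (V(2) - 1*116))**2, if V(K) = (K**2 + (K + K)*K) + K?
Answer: 118336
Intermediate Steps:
V(K) = K + 3*K**2 (V(K) = (K**2 + (2*K)*K) + K = (K**2 + 2*K**2) + K = 3*K**2 + K = K + 3*K**2)
(-242 + (V(2) - 1*116))**2 = (-242 + (2*(1 + 3*2) - 1*116))**2 = (-242 + (2*(1 + 6) - 116))**2 = (-242 + (2*7 - 116))**2 = (-242 + (14 - 116))**2 = (-242 - 102)**2 = (-344)**2 = 118336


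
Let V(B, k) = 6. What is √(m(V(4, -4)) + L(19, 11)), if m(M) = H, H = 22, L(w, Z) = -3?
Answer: √19 ≈ 4.3589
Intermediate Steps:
m(M) = 22
√(m(V(4, -4)) + L(19, 11)) = √(22 - 3) = √19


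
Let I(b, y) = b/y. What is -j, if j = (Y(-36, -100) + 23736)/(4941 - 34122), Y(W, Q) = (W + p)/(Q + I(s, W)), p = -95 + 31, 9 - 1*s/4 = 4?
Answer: 1432132/1760587 ≈ 0.81344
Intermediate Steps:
s = 20 (s = 36 - 4*4 = 36 - 16 = 20)
p = -64
Y(W, Q) = (-64 + W)/(Q + 20/W) (Y(W, Q) = (W - 64)/(Q + 20/W) = (-64 + W)/(Q + 20/W))
j = -1432132/1760587 (j = (-36*(-64 - 36)/(20 - 100*(-36)) + 23736)/(4941 - 34122) = (-36*(-100)/(20 + 3600) + 23736)/(-29181) = (-36*(-100)/3620 + 23736)*(-1/29181) = (-36*1/3620*(-100) + 23736)*(-1/29181) = (180/181 + 23736)*(-1/29181) = (4296396/181)*(-1/29181) = -1432132/1760587 ≈ -0.81344)
-j = -1*(-1432132/1760587) = 1432132/1760587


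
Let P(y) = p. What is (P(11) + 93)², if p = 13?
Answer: 11236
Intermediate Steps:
P(y) = 13
(P(11) + 93)² = (13 + 93)² = 106² = 11236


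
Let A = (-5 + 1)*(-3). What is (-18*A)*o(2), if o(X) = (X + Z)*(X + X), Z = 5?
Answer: -6048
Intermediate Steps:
A = 12 (A = -4*(-3) = 12)
o(X) = 2*X*(5 + X) (o(X) = (X + 5)*(X + X) = (5 + X)*(2*X) = 2*X*(5 + X))
(-18*A)*o(2) = (-18*12)*(2*2*(5 + 2)) = -432*2*7 = -216*28 = -6048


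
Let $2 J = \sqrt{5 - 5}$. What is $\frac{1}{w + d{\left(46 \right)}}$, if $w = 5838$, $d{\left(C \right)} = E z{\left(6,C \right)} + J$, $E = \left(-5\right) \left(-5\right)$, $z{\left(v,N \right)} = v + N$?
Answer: $\frac{1}{7138} \approx 0.0001401$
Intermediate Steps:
$z{\left(v,N \right)} = N + v$
$E = 25$
$J = 0$ ($J = \frac{\sqrt{5 - 5}}{2} = \frac{\sqrt{0}}{2} = \frac{1}{2} \cdot 0 = 0$)
$d{\left(C \right)} = 150 + 25 C$ ($d{\left(C \right)} = 25 \left(C + 6\right) + 0 = 25 \left(6 + C\right) + 0 = \left(150 + 25 C\right) + 0 = 150 + 25 C$)
$\frac{1}{w + d{\left(46 \right)}} = \frac{1}{5838 + \left(150 + 25 \cdot 46\right)} = \frac{1}{5838 + \left(150 + 1150\right)} = \frac{1}{5838 + 1300} = \frac{1}{7138}$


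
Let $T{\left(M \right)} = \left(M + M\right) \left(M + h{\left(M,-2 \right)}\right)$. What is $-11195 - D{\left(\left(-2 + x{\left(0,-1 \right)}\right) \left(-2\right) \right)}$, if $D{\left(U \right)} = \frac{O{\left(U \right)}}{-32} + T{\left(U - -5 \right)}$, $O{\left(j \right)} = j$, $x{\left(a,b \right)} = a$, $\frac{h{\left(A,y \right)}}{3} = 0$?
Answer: $- \frac{90855}{8} \approx -11357.0$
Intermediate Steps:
$h{\left(A,y \right)} = 0$ ($h{\left(A,y \right)} = 3 \cdot 0 = 0$)
$T{\left(M \right)} = 2 M^{2}$ ($T{\left(M \right)} = \left(M + M\right) \left(M + 0\right) = 2 M M = 2 M^{2}$)
$D{\left(U \right)} = 2 \left(5 + U\right)^{2} - \frac{U}{32}$ ($D{\left(U \right)} = \frac{U}{-32} + 2 \left(U - -5\right)^{2} = U \left(- \frac{1}{32}\right) + 2 \left(U + 5\right)^{2} = - \frac{U}{32} + 2 \left(5 + U\right)^{2} = 2 \left(5 + U\right)^{2} - \frac{U}{32}$)
$-11195 - D{\left(\left(-2 + x{\left(0,-1 \right)}\right) \left(-2\right) \right)} = -11195 - \left(2 \left(5 + \left(-2 + 0\right) \left(-2\right)\right)^{2} - \frac{\left(-2 + 0\right) \left(-2\right)}{32}\right) = -11195 - \left(2 \left(5 - -4\right)^{2} - \frac{\left(-2\right) \left(-2\right)}{32}\right) = -11195 - \left(2 \left(5 + 4\right)^{2} - \frac{1}{8}\right) = -11195 - \left(2 \cdot 9^{2} - \frac{1}{8}\right) = -11195 - \left(2 \cdot 81 - \frac{1}{8}\right) = -11195 - \left(162 - \frac{1}{8}\right) = -11195 - \frac{1295}{8} = - \frac{90855}{8}$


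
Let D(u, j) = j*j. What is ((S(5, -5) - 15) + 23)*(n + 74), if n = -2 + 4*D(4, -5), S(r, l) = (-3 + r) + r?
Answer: 2580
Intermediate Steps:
D(u, j) = j²
S(r, l) = -3 + 2*r
n = 98 (n = -2 + 4*(-5)² = -2 + 4*25 = -2 + 100 = 98)
((S(5, -5) - 15) + 23)*(n + 74) = (((-3 + 2*5) - 15) + 23)*(98 + 74) = (((-3 + 10) - 15) + 23)*172 = ((7 - 15) + 23)*172 = (-8 + 23)*172 = 15*172 = 2580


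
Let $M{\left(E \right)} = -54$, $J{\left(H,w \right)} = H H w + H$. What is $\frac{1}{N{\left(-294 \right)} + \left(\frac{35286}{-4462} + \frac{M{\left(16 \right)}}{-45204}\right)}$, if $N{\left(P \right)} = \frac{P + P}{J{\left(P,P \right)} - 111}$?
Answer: $- \frac{142381263989502}{1125793737242845} \approx -0.12647$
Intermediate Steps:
$J{\left(H,w \right)} = H + w H^{2}$ ($J{\left(H,w \right)} = H^{2} w + H = w H^{2} + H = H + w H^{2}$)
$N{\left(P \right)} = \frac{2 P}{-111 + P \left(1 + P^{2}\right)}$ ($N{\left(P \right)} = \frac{P + P}{P \left(1 + P P\right) - 111} = \frac{2 P}{P \left(1 + P^{2}\right) - 111} = \frac{2 P}{-111 + P \left(1 + P^{2}\right)}$)
$\frac{1}{N{\left(-294 \right)} + \left(\frac{35286}{-4462} + \frac{M{\left(16 \right)}}{-45204}\right)} = \frac{1}{2 \left(-294\right) \frac{1}{-111 - 294 + \left(-294\right)^{3}} + \left(\frac{35286}{-4462} - \frac{54}{-45204}\right)} = \frac{1}{2 \left(-294\right) \frac{1}{-111 - 294 - 25412184} + \left(35286 \left(- \frac{1}{4462}\right) - - \frac{9}{7534}\right)} = \frac{1}{2 \left(-294\right) \frac{1}{-25412589} + \left(- \frac{17643}{2231} + \frac{9}{7534}\right)} = \frac{1}{2 \left(-294\right) \left(- \frac{1}{25412589}\right) - \frac{132902283}{16808354}} = \frac{1}{\frac{196}{8470863} - \frac{132902283}{16808354}} = \frac{1}{- \frac{1125793737242845}{142381263989502}} = - \frac{142381263989502}{1125793737242845}$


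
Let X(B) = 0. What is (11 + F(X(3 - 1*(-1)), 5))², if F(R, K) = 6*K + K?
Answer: 2116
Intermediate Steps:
F(R, K) = 7*K
(11 + F(X(3 - 1*(-1)), 5))² = (11 + 7*5)² = (11 + 35)² = 46² = 2116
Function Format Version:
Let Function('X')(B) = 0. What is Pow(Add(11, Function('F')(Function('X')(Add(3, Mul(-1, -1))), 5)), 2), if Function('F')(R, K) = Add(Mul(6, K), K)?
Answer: 2116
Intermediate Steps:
Function('F')(R, K) = Mul(7, K)
Pow(Add(11, Function('F')(Function('X')(Add(3, Mul(-1, -1))), 5)), 2) = Pow(Add(11, Mul(7, 5)), 2) = Pow(Add(11, 35), 2) = Pow(46, 2) = 2116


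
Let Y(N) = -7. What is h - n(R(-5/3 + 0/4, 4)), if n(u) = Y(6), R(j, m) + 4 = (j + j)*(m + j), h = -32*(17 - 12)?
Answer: -153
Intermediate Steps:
h = -160 (h = -32*5 = -160)
R(j, m) = -4 + 2*j*(j + m) (R(j, m) = -4 + (j + j)*(m + j) = -4 + (2*j)*(j + m) = -4 + 2*j*(j + m))
n(u) = -7
h - n(R(-5/3 + 0/4, 4)) = -160 - 1*(-7) = -160 + 7 = -153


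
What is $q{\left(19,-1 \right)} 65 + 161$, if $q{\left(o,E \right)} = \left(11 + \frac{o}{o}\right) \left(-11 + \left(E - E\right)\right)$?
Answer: $-8419$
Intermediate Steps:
$q{\left(o,E \right)} = -132$ ($q{\left(o,E \right)} = \left(11 + 1\right) \left(-11 + 0\right) = 12 \left(-11\right) = -132$)
$q{\left(19,-1 \right)} 65 + 161 = \left(-132\right) 65 + 161 = -8580 + 161 = -8419$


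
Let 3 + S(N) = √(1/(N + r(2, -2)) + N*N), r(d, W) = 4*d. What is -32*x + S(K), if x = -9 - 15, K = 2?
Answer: 765 + √410/10 ≈ 767.02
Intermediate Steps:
S(N) = -3 + √(N² + 1/(8 + N)) (S(N) = -3 + √(1/(N + 4*2) + N*N) = -3 + √(1/(N + 8) + N²) = -3 + √(1/(8 + N) + N²) = -3 + √(N² + 1/(8 + N)))
x = -24
-32*x + S(K) = -32*(-24) + (-3 + √((1 + 2²*(8 + 2))/(8 + 2))) = 768 + (-3 + √((1 + 4*10)/10)) = 768 + (-3 + √((1 + 40)/10)) = 768 + (-3 + √((⅒)*41)) = 768 + (-3 + √(41/10)) = 768 + (-3 + √410/10) = 765 + √410/10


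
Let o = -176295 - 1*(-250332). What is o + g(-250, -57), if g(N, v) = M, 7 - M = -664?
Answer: 74708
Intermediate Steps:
o = 74037 (o = -176295 + 250332 = 74037)
M = 671 (M = 7 - 1*(-664) = 7 + 664 = 671)
g(N, v) = 671
o + g(-250, -57) = 74037 + 671 = 74708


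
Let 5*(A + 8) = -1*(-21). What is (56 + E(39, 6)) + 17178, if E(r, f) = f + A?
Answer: 86181/5 ≈ 17236.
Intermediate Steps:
A = -19/5 (A = -8 + (-1*(-21))/5 = -8 + (⅕)*21 = -8 + 21/5 = -19/5 ≈ -3.8000)
E(r, f) = -19/5 + f (E(r, f) = f - 19/5 = -19/5 + f)
(56 + E(39, 6)) + 17178 = (56 + (-19/5 + 6)) + 17178 = (56 + 11/5) + 17178 = 291/5 + 17178 = 86181/5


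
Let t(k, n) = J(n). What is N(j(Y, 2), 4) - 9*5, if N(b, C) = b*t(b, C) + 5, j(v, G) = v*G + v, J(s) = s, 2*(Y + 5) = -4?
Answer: -124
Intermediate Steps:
Y = -7 (Y = -5 + (½)*(-4) = -5 - 2 = -7)
t(k, n) = n
j(v, G) = v + G*v (j(v, G) = G*v + v = v + G*v)
N(b, C) = 5 + C*b (N(b, C) = b*C + 5 = C*b + 5 = 5 + C*b)
N(j(Y, 2), 4) - 9*5 = (5 + 4*(-7*(1 + 2))) - 9*5 = (5 + 4*(-7*3)) - 45 = (5 + 4*(-21)) - 45 = (5 - 84) - 45 = -79 - 45 = -124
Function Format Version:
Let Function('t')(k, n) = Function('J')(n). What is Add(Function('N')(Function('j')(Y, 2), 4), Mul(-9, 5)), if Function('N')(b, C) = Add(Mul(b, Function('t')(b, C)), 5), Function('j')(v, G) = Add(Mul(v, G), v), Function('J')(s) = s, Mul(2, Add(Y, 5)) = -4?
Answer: -124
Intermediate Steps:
Y = -7 (Y = Add(-5, Mul(Rational(1, 2), -4)) = Add(-5, -2) = -7)
Function('t')(k, n) = n
Function('j')(v, G) = Add(v, Mul(G, v)) (Function('j')(v, G) = Add(Mul(G, v), v) = Add(v, Mul(G, v)))
Function('N')(b, C) = Add(5, Mul(C, b)) (Function('N')(b, C) = Add(Mul(b, C), 5) = Add(Mul(C, b), 5) = Add(5, Mul(C, b)))
Add(Function('N')(Function('j')(Y, 2), 4), Mul(-9, 5)) = Add(Add(5, Mul(4, Mul(-7, Add(1, 2)))), Mul(-9, 5)) = Add(Add(5, Mul(4, Mul(-7, 3))), -45) = Add(Add(5, Mul(4, -21)), -45) = Add(Add(5, -84), -45) = Add(-79, -45) = -124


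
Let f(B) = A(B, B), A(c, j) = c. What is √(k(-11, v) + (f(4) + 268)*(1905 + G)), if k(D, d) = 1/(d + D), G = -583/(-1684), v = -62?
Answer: √489500007200443/30733 ≈ 719.90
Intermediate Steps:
f(B) = B
G = 583/1684 (G = -583*(-1/1684) = 583/1684 ≈ 0.34620)
k(D, d) = 1/(D + d)
√(k(-11, v) + (f(4) + 268)*(1905 + G)) = √(1/(-11 - 62) + (4 + 268)*(1905 + 583/1684)) = √(1/(-73) + 272*(3208603/1684)) = √(-1/73 + 218185004/421) = √(15927504871/30733) = √489500007200443/30733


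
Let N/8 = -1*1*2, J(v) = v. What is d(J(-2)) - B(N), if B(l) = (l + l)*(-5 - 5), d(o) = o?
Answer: -322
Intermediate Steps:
N = -16 (N = 8*(-1*1*2) = 8*(-1*2) = 8*(-2) = -16)
B(l) = -20*l (B(l) = (2*l)*(-10) = -20*l)
d(J(-2)) - B(N) = -2 - (-20)*(-16) = -2 - 1*320 = -2 - 320 = -322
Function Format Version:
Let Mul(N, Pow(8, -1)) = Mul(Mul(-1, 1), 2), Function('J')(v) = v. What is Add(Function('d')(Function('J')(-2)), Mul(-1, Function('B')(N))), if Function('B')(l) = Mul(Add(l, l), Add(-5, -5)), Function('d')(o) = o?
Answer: -322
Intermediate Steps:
N = -16 (N = Mul(8, Mul(Mul(-1, 1), 2)) = Mul(8, Mul(-1, 2)) = Mul(8, -2) = -16)
Function('B')(l) = Mul(-20, l) (Function('B')(l) = Mul(Mul(2, l), -10) = Mul(-20, l))
Add(Function('d')(Function('J')(-2)), Mul(-1, Function('B')(N))) = Add(-2, Mul(-1, Mul(-20, -16))) = Add(-2, Mul(-1, 320)) = Add(-2, -320) = -322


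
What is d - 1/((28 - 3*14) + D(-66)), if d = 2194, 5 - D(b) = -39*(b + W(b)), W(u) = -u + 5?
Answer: 408083/186 ≈ 2194.0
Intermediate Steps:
W(u) = 5 - u
D(b) = 200 (D(b) = 5 - (-39)*(b + (5 - b)) = 5 - (-39)*5 = 5 - 1*(-195) = 5 + 195 = 200)
d - 1/((28 - 3*14) + D(-66)) = 2194 - 1/((28 - 3*14) + 200) = 2194 - 1/((28 - 42) + 200) = 2194 - 1/(-14 + 200) = 2194 - 1/186 = 408083/186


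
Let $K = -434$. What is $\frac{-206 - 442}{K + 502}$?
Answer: $- \frac{162}{17} \approx -9.5294$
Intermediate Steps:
$\frac{-206 - 442}{K + 502} = \frac{-206 - 442}{-434 + 502} = - \frac{648}{68} = \left(-648\right) \frac{1}{68} = - \frac{162}{17}$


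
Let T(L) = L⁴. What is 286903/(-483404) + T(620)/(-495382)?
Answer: -35714770702010973/119734820164 ≈ -2.9828e+5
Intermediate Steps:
286903/(-483404) + T(620)/(-495382) = 286903/(-483404) + 620⁴/(-495382) = 286903*(-1/483404) + 147763360000*(-1/495382) = -286903/483404 - 73881680000/247691 = -35714770702010973/119734820164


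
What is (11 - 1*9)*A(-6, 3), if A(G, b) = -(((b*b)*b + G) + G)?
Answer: -30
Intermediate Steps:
A(G, b) = -b³ - 2*G (A(G, b) = -((b²*b + G) + G) = -((b³ + G) + G) = -((G + b³) + G) = -(b³ + 2*G) = -b³ - 2*G)
(11 - 1*9)*A(-6, 3) = (11 - 1*9)*(-1*3³ - 2*(-6)) = (11 - 9)*(-1*27 + 12) = 2*(-27 + 12) = 2*(-15) = -30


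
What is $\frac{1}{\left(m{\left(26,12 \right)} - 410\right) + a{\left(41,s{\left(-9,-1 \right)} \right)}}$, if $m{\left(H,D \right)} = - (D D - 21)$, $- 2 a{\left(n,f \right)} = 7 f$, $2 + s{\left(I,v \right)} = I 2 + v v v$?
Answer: $- \frac{2}{919} \approx -0.0021763$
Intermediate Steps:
$s{\left(I,v \right)} = -2 + v^{3} + 2 I$ ($s{\left(I,v \right)} = -2 + \left(I 2 + v v v\right) = -2 + \left(2 I + v^{2} v\right) = -2 + \left(2 I + v^{3}\right) = -2 + \left(v^{3} + 2 I\right) = -2 + v^{3} + 2 I$)
$a{\left(n,f \right)} = - \frac{7 f}{2}$
$m{\left(H,D \right)} = 21 - D^{2}$ ($m{\left(H,D \right)} = - (D^{2} - 21) = - (-21 + D^{2}) = 21 - D^{2}$)
$\frac{1}{\left(m{\left(26,12 \right)} - 410\right) + a{\left(41,s{\left(-9,-1 \right)} \right)}} = \frac{1}{\left(\left(21 - 12^{2}\right) - 410\right) - \frac{7 \left(-2 + \left(-1\right)^{3} + 2 \left(-9\right)\right)}{2}} = \frac{1}{\left(\left(21 - 144\right) - 410\right) - \frac{7 \left(-2 - 1 - 18\right)}{2}} = \frac{1}{\left(\left(21 - 144\right) - 410\right) - - \frac{147}{2}} = \frac{1}{\left(-123 - 410\right) + \frac{147}{2}} = \frac{1}{-533 + \frac{147}{2}} = \frac{1}{- \frac{919}{2}} = - \frac{2}{919}$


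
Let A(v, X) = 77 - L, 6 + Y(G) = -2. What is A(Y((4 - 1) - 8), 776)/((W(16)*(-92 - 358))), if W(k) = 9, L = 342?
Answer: 53/810 ≈ 0.065432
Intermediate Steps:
Y(G) = -8 (Y(G) = -6 - 2 = -8)
A(v, X) = -265 (A(v, X) = 77 - 1*342 = 77 - 342 = -265)
A(Y((4 - 1) - 8), 776)/((W(16)*(-92 - 358))) = -265*1/(9*(-92 - 358)) = -265/(9*(-450)) = -265/(-4050) = -265*(-1/4050) = 53/810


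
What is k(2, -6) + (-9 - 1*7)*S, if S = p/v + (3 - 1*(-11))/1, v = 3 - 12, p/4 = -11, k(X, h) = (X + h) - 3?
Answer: -2783/9 ≈ -309.22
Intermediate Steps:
k(X, h) = -3 + X + h
p = -44 (p = 4*(-11) = -44)
v = -9
S = 170/9 (S = -44/(-9) + (3 - 1*(-11))/1 = -44*(-1/9) + (3 + 11)*1 = 44/9 + 14*1 = 44/9 + 14 = 170/9 ≈ 18.889)
k(2, -6) + (-9 - 1*7)*S = (-3 + 2 - 6) + (-9 - 1*7)*(170/9) = -7 + (-9 - 7)*(170/9) = -7 - 16*170/9 = -7 - 2720/9 = -2783/9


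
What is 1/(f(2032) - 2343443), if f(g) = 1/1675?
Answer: -1675/3925267024 ≈ -4.2672e-7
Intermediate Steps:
f(g) = 1/1675
1/(f(2032) - 2343443) = 1/(1/1675 - 2343443) = 1/(-3925267024/1675) = -1675/3925267024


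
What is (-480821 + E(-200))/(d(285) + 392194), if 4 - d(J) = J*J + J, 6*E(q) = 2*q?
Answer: -1442663/932064 ≈ -1.5478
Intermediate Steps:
E(q) = q/3 (E(q) = (2*q)/6 = q/3)
d(J) = 4 - J - J**2 (d(J) = 4 - (J*J + J) = 4 - (J**2 + J) = 4 - (J + J**2) = 4 + (-J - J**2) = 4 - J - J**2)
(-480821 + E(-200))/(d(285) + 392194) = (-480821 + (1/3)*(-200))/((4 - 1*285 - 1*285**2) + 392194) = (-480821 - 200/3)/((4 - 285 - 1*81225) + 392194) = -1442663/(3*((4 - 285 - 81225) + 392194)) = -1442663/(3*(-81506 + 392194)) = -1442663/3/310688 = -1442663/3*1/310688 = -1442663/932064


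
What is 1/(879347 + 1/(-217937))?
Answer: 217937/191642247138 ≈ 1.1372e-6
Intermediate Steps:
1/(879347 + 1/(-217937)) = 1/(879347 - 1/217937) = 1/(191642247138/217937) = 217937/191642247138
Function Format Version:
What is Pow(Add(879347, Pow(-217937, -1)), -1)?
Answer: Rational(217937, 191642247138) ≈ 1.1372e-6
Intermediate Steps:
Pow(Add(879347, Pow(-217937, -1)), -1) = Pow(Add(879347, Rational(-1, 217937)), -1) = Pow(Rational(191642247138, 217937), -1) = Rational(217937, 191642247138)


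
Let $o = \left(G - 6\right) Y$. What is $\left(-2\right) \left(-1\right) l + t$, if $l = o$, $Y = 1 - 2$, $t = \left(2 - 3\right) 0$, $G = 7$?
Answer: $-2$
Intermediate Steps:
$t = 0$ ($t = \left(-1\right) 0 = 0$)
$Y = -1$
$o = -1$ ($o = \left(7 - 6\right) \left(-1\right) = 1 \left(-1\right) = -1$)
$l = -1$
$\left(-2\right) \left(-1\right) l + t = \left(-2\right) \left(-1\right) \left(-1\right) + 0 = 2 \left(-1\right) + 0 = -2 + 0 = -2$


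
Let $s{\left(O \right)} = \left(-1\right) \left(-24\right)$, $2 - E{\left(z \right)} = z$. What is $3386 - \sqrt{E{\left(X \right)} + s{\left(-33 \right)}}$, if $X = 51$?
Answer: $3386 - 5 i \approx 3386.0 - 5.0 i$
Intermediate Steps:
$E{\left(z \right)} = 2 - z$
$s{\left(O \right)} = 24$
$3386 - \sqrt{E{\left(X \right)} + s{\left(-33 \right)}} = 3386 - \sqrt{\left(2 - 51\right) + 24} = 3386 - \sqrt{-49 + 24} = 3386 - \sqrt{-25} = 3386 - 5 i$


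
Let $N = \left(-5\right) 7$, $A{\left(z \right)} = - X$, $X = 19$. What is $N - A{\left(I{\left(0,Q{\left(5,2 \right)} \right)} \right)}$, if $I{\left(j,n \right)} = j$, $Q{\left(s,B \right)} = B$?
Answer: $-16$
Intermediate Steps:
$A{\left(z \right)} = -19$ ($A{\left(z \right)} = \left(-1\right) 19 = -19$)
$N = -35$
$N - A{\left(I{\left(0,Q{\left(5,2 \right)} \right)} \right)} = -35 - -19 = -35 + 19 = -16$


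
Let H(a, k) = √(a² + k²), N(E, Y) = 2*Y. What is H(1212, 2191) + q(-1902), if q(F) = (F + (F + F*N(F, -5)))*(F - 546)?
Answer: -37248768 + 5*√250777 ≈ -3.7246e+7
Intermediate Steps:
q(F) = -8*F*(-546 + F) (q(F) = (F + (F + F*(2*(-5))))*(F - 546) = (F + (F + F*(-10)))*(-546 + F) = (F + (F - 10*F))*(-546 + F) = (F - 9*F)*(-546 + F) = (-8*F)*(-546 + F) = -8*F*(-546 + F))
H(1212, 2191) + q(-1902) = √(1212² + 2191²) + 8*(-1902)*(546 - 1*(-1902)) = √(1468944 + 4800481) + 8*(-1902)*(546 + 1902) = √6269425 + 8*(-1902)*2448 = 5*√250777 - 37248768 = -37248768 + 5*√250777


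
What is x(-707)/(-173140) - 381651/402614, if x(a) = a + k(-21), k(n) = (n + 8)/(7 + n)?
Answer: -92112691857/97592023144 ≈ -0.94385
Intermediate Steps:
k(n) = (8 + n)/(7 + n)
x(a) = 13/14 + a (x(a) = a + (8 - 21)/(7 - 21) = a - 13/(-14) = a - 1/14*(-13) = a + 13/14 = 13/14 + a)
x(-707)/(-173140) - 381651/402614 = (13/14 - 707)/(-173140) - 381651/402614 = -9885/14*(-1/173140) - 381651*1/402614 = 1977/484792 - 381651/402614 = -92112691857/97592023144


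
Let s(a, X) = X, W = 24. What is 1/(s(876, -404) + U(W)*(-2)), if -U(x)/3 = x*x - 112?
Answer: 1/2380 ≈ 0.00042017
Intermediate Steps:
U(x) = 336 - 3*x² (U(x) = -3*(x*x - 112) = -3*(x² - 112) = -3*(-112 + x²) = 336 - 3*x²)
1/(s(876, -404) + U(W)*(-2)) = 1/(-404 + (336 - 3*24²)*(-2)) = 1/(-404 + (336 - 3*576)*(-2)) = 1/(-404 + (336 - 1728)*(-2)) = 1/(-404 - 1392*(-2)) = 1/(-404 + 2784) = 1/2380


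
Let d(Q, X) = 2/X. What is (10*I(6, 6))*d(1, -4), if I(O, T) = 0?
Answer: 0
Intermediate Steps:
(10*I(6, 6))*d(1, -4) = (10*0)*(2/(-4)) = 0*(2*(-¼)) = 0*(-½) = 0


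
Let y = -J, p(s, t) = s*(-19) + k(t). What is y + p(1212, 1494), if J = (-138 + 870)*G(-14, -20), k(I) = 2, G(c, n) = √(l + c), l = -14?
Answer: -23026 - 1464*I*√7 ≈ -23026.0 - 3873.4*I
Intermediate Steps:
G(c, n) = √(-14 + c)
p(s, t) = 2 - 19*s (p(s, t) = s*(-19) + 2 = -19*s + 2 = 2 - 19*s)
J = 1464*I*√7 (J = (-138 + 870)*√(-14 - 14) = 732*√(-28) = 732*(2*I*√7) = 1464*I*√7 ≈ 3873.4*I)
y = -1464*I*√7 ≈ -3873.4*I
y + p(1212, 1494) = -1464*I*√7 + (2 - 19*1212) = -1464*I*√7 + (2 - 23028) = -1464*I*√7 - 23026 = -23026 - 1464*I*√7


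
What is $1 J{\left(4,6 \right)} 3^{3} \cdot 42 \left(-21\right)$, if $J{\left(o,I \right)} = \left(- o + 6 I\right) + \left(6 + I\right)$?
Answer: $-1047816$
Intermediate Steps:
$J{\left(o,I \right)} = 6 - o + 7 I$
$1 J{\left(4,6 \right)} 3^{3} \cdot 42 \left(-21\right) = 1 \left(6 - 4 + 7 \cdot 6\right) 3^{3} \cdot 42 \left(-21\right) = 1 \left(6 - 4 + 42\right) 27 \cdot 42 \left(-21\right) = 1 \cdot 44 \cdot 27 \cdot 42 \left(-21\right) = 44 \cdot 27 \cdot 42 \left(-21\right) = 1188 \cdot 42 \left(-21\right) = 49896 \left(-21\right) = -1047816$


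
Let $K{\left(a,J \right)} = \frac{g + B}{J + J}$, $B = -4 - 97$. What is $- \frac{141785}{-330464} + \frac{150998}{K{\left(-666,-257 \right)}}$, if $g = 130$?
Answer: $- \frac{25648289067243}{9583456} \approx -2.6763 \cdot 10^{6}$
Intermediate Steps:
$B = -101$
$K{\left(a,J \right)} = \frac{29}{2 J}$ ($K{\left(a,J \right)} = \frac{130 - 101}{J + J} = \frac{29}{2 J}$)
$- \frac{141785}{-330464} + \frac{150998}{K{\left(-666,-257 \right)}} = - \frac{141785}{-330464} + \frac{150998}{\frac{29}{2} \frac{1}{-257}} = \left(-141785\right) \left(- \frac{1}{330464}\right) + \frac{150998}{\frac{29}{2} \left(- \frac{1}{257}\right)} = \frac{141785}{330464} + \frac{150998}{- \frac{29}{514}} = \frac{141785}{330464} + 150998 \left(- \frac{514}{29}\right) = \frac{141785}{330464} - \frac{77612972}{29} = - \frac{25648289067243}{9583456}$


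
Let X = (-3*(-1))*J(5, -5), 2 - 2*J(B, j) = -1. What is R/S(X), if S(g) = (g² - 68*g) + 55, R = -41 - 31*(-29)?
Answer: -264/71 ≈ -3.7183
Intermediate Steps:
J(B, j) = 3/2 (J(B, j) = 1 - ½*(-1) = 1 + ½ = 3/2)
R = 858 (R = -41 + 899 = 858)
X = 9/2 (X = -3*(-1)*(3/2) = 3*(3/2) = 9/2 ≈ 4.5000)
S(g) = 55 + g² - 68*g
R/S(X) = 858/(55 + (9/2)² - 68*9/2) = 858/(55 + 81/4 - 306) = 858/(-923/4) = 858*(-4/923) = -264/71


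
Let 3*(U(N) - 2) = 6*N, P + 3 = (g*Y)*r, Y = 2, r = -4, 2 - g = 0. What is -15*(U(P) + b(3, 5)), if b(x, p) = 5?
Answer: 465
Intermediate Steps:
g = 2 (g = 2 - 1*0 = 2 + 0 = 2)
P = -19 (P = -3 + (2*2)*(-4) = -3 + 4*(-4) = -3 - 16 = -19)
U(N) = 2 + 2*N (U(N) = 2 + (6*N)/3 = 2 + 2*N)
-15*(U(P) + b(3, 5)) = -15*((2 + 2*(-19)) + 5) = -15*((2 - 38) + 5) = -15*(-36 + 5) = -15*(-31) = 465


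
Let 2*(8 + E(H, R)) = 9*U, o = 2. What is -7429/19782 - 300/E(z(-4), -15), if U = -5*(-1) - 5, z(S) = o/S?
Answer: 367198/9891 ≈ 37.124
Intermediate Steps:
z(S) = 2/S
U = 0 (U = 5 - 5 = 0)
E(H, R) = -8 (E(H, R) = -8 + (9*0)/2 = -8 + (½)*0 = -8 + 0 = -8)
-7429/19782 - 300/E(z(-4), -15) = -7429/19782 - 300/(-8) = -7429*1/19782 - 300*(-⅛) = -7429/19782 + 75/2 = 367198/9891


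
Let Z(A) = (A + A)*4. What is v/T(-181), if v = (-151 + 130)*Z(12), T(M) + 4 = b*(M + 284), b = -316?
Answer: 252/4069 ≈ 0.061932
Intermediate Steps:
Z(A) = 8*A (Z(A) = (2*A)*4 = 8*A)
T(M) = -89748 - 316*M (T(M) = -4 - 316*(M + 284) = -4 - 316*(284 + M) = -4 + (-89744 - 316*M) = -89748 - 316*M)
v = -2016 (v = (-151 + 130)*(8*12) = -21*96 = -2016)
v/T(-181) = -2016/(-89748 - 316*(-181)) = -2016/(-89748 + 57196) = -2016/(-32552) = -2016*(-1/32552) = 252/4069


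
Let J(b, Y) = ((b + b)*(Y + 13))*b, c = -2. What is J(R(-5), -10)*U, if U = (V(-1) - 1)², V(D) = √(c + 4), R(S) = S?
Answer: 450 - 300*√2 ≈ 25.736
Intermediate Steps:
V(D) = √2 (V(D) = √(-2 + 4) = √2)
J(b, Y) = 2*b²*(13 + Y) (J(b, Y) = ((2*b)*(13 + Y))*b = (2*b*(13 + Y))*b = 2*b²*(13 + Y))
U = (-1 + √2)² (U = (√2 - 1)² = (-1 + √2)² ≈ 0.17157)
J(R(-5), -10)*U = (2*(-5)²*(13 - 10))*(1 - √2)² = (2*25*3)*(1 - √2)² = 150*(1 - √2)²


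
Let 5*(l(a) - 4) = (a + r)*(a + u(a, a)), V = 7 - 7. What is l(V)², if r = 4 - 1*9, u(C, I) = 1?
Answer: 9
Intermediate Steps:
r = -5 (r = 4 - 9 = -5)
V = 0
l(a) = 4 + (1 + a)*(-5 + a)/5 (l(a) = 4 + ((a - 5)*(a + 1))/5 = 4 + ((-5 + a)*(1 + a))/5 = 4 + ((1 + a)*(-5 + a))/5 = 4 + (1 + a)*(-5 + a)/5)
l(V)² = (3 - ⅘*0 + (⅕)*0²)² = (3 + 0 + (⅕)*0)² = (3 + 0 + 0)² = 3² = 9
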